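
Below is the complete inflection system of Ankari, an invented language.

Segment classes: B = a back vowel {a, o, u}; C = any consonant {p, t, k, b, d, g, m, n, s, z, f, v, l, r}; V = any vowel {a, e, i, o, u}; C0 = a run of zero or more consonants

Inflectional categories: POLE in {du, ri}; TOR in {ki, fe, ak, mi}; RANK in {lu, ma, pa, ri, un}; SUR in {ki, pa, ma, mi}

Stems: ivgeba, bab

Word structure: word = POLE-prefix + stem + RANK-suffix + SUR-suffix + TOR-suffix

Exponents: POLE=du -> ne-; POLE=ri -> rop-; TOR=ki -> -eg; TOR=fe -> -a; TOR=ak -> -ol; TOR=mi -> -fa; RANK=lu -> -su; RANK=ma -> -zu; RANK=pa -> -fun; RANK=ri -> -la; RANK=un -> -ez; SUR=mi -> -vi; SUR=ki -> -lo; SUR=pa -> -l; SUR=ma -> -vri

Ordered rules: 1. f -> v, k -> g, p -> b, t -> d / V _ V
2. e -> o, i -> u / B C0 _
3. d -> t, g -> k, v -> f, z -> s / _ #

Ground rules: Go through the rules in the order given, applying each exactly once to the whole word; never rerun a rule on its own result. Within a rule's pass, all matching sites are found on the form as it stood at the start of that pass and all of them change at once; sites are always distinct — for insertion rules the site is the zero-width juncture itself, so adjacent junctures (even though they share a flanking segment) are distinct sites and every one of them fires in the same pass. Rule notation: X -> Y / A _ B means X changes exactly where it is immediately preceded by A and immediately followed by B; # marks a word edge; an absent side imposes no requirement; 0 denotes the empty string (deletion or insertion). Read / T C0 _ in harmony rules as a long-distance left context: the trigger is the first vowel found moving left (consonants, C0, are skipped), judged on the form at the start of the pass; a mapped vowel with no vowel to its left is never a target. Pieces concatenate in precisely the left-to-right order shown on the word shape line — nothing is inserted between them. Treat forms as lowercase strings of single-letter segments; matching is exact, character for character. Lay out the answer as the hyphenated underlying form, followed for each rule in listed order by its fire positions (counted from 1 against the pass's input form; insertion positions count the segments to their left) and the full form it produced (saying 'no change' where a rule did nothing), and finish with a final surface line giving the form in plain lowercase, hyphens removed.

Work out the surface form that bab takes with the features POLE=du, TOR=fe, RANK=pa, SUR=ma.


underlying: ne-bab-fun-vri-a
1. f -> v, k -> g, p -> b, t -> d / V _ V: no change
2. e -> o, i -> u / B C0 _: fires at position(s) 11: nebabfunvrua
3. d -> t, g -> k, v -> f, z -> s / _ #: no change
surface: nebabfunvrua


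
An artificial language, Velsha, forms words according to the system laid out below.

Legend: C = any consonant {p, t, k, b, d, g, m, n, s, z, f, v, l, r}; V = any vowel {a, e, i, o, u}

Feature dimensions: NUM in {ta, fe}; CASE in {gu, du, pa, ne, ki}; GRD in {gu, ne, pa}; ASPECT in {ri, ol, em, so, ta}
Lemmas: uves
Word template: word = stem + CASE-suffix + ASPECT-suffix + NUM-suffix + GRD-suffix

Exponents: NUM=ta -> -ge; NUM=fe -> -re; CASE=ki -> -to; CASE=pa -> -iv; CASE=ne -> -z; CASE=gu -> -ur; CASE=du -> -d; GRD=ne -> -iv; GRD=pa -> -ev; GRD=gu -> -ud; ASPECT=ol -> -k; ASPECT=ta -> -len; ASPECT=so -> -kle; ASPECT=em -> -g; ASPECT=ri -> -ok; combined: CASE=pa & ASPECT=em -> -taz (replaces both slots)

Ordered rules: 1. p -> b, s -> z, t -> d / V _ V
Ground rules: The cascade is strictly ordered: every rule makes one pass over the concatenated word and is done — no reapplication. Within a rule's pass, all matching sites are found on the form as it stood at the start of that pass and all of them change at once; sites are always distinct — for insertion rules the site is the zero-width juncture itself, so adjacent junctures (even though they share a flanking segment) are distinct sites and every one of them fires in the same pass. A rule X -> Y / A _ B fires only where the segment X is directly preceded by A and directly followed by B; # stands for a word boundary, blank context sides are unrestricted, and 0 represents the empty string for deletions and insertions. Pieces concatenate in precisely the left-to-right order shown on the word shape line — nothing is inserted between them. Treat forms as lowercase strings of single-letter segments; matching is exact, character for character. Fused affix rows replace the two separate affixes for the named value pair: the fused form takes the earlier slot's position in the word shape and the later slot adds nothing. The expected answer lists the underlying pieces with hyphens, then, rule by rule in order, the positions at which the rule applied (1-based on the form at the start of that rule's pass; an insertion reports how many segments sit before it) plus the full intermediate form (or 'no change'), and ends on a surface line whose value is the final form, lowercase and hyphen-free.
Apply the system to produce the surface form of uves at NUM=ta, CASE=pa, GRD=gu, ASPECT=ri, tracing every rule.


underlying: uves-iv-ok-ge-ud
1. p -> b, s -> z, t -> d / V _ V: fires at position(s) 4: uvezivokgeud
surface: uvezivokgeud


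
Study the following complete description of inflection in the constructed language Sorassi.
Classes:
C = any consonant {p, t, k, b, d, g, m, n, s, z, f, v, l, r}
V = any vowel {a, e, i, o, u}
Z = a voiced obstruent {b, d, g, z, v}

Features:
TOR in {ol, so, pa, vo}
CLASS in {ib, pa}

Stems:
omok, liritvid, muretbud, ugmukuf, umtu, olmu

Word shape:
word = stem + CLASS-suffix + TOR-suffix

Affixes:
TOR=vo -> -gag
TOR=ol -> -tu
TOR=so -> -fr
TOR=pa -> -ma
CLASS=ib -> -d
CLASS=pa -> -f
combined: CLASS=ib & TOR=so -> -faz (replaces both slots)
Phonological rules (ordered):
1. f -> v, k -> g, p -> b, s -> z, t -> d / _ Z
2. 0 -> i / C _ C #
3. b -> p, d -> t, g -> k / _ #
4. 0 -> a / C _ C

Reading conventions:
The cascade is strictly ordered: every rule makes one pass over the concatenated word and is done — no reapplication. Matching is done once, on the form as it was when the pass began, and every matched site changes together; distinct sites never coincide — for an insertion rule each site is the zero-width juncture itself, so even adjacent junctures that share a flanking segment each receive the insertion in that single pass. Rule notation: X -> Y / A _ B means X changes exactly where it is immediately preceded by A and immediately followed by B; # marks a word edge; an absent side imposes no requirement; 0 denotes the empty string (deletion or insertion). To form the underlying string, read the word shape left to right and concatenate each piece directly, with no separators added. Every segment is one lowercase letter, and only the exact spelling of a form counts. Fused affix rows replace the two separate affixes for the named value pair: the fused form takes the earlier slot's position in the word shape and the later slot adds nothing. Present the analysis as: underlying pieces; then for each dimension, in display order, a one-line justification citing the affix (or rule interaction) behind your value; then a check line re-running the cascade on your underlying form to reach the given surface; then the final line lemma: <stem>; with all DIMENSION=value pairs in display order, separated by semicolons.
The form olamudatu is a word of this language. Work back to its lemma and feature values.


underlying: olmu-d-tu
TOR=ol - signalled by the affix -tu
CLASS=ib - signalled by the affix -d
check: olmudtu -> olmudtu -> olmudtu -> olmudtu -> olamudatu
lemma: olmu; TOR=ol; CLASS=ib


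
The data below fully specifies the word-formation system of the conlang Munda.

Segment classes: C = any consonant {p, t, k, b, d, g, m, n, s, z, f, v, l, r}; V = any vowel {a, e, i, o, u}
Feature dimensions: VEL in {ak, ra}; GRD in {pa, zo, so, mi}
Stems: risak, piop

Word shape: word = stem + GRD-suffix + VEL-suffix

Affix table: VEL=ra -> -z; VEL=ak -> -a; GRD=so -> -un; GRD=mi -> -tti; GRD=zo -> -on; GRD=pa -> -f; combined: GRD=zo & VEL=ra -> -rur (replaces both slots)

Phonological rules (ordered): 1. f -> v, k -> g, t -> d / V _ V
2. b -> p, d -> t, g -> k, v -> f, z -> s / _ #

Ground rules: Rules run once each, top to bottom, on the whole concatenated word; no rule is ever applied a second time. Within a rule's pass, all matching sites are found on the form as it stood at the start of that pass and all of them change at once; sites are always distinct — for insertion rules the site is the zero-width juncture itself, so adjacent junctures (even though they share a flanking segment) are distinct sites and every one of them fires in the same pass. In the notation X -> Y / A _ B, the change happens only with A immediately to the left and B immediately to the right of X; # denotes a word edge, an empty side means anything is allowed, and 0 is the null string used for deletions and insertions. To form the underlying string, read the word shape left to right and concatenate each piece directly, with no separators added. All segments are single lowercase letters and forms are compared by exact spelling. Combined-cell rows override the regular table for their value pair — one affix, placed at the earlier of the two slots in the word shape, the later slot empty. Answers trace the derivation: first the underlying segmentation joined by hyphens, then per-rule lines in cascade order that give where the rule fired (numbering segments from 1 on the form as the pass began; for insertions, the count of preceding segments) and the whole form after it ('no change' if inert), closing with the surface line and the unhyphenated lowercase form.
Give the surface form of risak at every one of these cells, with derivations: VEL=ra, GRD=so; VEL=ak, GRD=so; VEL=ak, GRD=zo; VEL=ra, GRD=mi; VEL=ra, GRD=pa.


cell VEL=ra, GRD=so:
underlying: risak-un-z
1. f -> v, k -> g, t -> d / V _ V: fires at position(s) 5: risagunz
2. b -> p, d -> t, g -> k, v -> f, z -> s / _ #: fires at position(s) 8: risaguns
surface: risaguns

cell VEL=ak, GRD=so:
underlying: risak-un-a
1. f -> v, k -> g, t -> d / V _ V: fires at position(s) 5: risaguna
2. b -> p, d -> t, g -> k, v -> f, z -> s / _ #: no change
surface: risaguna

cell VEL=ak, GRD=zo:
underlying: risak-on-a
1. f -> v, k -> g, t -> d / V _ V: fires at position(s) 5: risagona
2. b -> p, d -> t, g -> k, v -> f, z -> s / _ #: no change
surface: risagona

cell VEL=ra, GRD=mi:
underlying: risak-tti-z
1. f -> v, k -> g, t -> d / V _ V: no change
2. b -> p, d -> t, g -> k, v -> f, z -> s / _ #: fires at position(s) 9: risakttis
surface: risakttis

cell VEL=ra, GRD=pa:
underlying: risak-f-z
1. f -> v, k -> g, t -> d / V _ V: no change
2. b -> p, d -> t, g -> k, v -> f, z -> s / _ #: fires at position(s) 7: risakfs
surface: risakfs


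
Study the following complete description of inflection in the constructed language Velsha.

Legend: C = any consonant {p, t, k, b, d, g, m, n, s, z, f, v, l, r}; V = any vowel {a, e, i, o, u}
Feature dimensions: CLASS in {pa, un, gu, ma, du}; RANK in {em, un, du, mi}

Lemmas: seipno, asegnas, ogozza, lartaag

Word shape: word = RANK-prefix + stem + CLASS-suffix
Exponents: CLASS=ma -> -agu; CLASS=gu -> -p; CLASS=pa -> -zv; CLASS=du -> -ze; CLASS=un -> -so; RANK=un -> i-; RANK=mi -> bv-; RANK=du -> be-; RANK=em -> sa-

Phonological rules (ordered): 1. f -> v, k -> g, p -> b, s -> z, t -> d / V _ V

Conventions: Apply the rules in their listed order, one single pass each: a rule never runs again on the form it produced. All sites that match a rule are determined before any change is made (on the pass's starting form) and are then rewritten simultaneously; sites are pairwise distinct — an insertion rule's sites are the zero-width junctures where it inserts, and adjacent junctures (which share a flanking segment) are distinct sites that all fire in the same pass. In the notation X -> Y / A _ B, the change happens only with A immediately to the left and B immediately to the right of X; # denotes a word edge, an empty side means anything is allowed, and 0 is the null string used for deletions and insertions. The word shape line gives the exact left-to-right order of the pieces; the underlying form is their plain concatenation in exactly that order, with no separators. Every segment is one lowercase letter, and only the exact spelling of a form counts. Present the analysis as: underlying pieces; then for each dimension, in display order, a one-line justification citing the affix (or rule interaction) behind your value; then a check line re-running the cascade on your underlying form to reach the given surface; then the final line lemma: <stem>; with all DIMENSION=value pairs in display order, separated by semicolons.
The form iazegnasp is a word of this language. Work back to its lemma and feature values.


underlying: i-asegnas-p
CLASS=gu - signalled by the affix -p
RANK=un - signalled by the affix i-
check: iasegnasp -> iazegnasp
lemma: asegnas; CLASS=gu; RANK=un


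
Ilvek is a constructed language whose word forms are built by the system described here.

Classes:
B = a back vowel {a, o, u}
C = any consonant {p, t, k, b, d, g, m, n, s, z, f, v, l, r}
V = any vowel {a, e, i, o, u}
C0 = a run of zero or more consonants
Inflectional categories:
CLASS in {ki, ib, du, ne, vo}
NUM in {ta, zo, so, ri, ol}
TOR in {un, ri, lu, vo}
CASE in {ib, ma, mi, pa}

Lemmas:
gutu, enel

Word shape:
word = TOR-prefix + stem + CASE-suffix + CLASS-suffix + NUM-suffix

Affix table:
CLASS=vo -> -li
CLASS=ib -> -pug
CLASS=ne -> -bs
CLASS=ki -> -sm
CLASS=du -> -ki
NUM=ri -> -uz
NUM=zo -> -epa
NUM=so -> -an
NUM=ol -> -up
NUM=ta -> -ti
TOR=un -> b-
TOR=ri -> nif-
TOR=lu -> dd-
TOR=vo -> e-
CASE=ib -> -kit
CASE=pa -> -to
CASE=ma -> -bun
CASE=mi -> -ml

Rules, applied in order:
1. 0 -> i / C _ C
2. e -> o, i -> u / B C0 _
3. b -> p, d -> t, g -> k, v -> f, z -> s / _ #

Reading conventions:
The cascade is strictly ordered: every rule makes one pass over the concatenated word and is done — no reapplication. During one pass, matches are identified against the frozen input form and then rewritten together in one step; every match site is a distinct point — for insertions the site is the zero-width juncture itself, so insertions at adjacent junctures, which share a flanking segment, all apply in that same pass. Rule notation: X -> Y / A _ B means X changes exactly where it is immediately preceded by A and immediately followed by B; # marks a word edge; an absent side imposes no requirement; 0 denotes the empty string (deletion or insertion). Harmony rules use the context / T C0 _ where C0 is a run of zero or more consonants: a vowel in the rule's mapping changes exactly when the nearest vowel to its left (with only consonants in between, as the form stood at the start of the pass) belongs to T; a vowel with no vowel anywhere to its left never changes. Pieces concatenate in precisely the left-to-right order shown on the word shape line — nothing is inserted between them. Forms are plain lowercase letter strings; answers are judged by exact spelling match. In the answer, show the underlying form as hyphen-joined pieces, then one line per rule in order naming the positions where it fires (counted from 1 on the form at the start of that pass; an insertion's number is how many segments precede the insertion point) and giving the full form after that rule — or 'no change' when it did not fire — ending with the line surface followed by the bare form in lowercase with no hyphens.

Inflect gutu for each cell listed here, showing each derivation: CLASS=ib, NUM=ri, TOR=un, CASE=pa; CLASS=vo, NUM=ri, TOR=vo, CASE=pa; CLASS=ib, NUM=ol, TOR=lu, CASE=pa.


cell CLASS=ib, NUM=ri, TOR=un, CASE=pa:
underlying: b-gutu-to-pug-uz
1. 0 -> i / C _ C: inserts after position(s) 1: bigututopuguz
2. e -> o, i -> u / B C0 _: no change
3. b -> p, d -> t, g -> k, v -> f, z -> s / _ #: fires at position(s) 13: bigututopugus
surface: bigututopugus

cell CLASS=vo, NUM=ri, TOR=vo, CASE=pa:
underlying: e-gutu-to-li-uz
1. 0 -> i / C _ C: no change
2. e -> o, i -> u / B C0 _: fires at position(s) 9: egututoluuz
3. b -> p, d -> t, g -> k, v -> f, z -> s / _ #: fires at position(s) 11: egututoluus
surface: egututoluus

cell CLASS=ib, NUM=ol, TOR=lu, CASE=pa:
underlying: dd-gutu-to-pug-up
1. 0 -> i / C _ C: inserts after position(s) 1, 2: didigututopugup
2. e -> o, i -> u / B C0 _: no change
3. b -> p, d -> t, g -> k, v -> f, z -> s / _ #: no change
surface: didigututopugup


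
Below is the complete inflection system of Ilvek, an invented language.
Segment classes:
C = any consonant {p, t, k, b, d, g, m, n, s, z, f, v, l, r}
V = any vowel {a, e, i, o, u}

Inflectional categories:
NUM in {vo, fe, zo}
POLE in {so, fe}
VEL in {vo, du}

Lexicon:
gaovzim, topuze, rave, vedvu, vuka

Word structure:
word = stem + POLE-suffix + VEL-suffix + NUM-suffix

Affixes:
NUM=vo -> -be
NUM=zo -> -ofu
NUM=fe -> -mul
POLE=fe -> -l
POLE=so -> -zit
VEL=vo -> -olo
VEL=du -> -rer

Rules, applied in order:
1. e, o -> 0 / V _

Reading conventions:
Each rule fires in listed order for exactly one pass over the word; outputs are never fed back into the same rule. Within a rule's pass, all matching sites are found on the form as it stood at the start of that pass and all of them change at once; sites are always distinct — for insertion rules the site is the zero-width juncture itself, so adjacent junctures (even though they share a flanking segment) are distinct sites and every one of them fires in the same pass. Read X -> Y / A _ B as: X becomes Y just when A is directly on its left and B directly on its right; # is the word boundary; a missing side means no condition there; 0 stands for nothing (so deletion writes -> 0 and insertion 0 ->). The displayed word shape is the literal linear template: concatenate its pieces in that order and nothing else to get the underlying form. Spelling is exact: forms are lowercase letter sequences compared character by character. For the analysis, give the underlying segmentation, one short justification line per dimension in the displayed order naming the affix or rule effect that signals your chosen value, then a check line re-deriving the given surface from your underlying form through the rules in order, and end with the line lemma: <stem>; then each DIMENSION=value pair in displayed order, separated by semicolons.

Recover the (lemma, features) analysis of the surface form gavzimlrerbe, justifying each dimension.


underlying: gaovzim-l-rer-be
NUM=vo - signalled by the affix -be
POLE=fe - signalled by the affix -l
VEL=du - signalled by the affix -rer
check: gaovzimlrerbe -> gavzimlrerbe
lemma: gaovzim; NUM=vo; POLE=fe; VEL=du


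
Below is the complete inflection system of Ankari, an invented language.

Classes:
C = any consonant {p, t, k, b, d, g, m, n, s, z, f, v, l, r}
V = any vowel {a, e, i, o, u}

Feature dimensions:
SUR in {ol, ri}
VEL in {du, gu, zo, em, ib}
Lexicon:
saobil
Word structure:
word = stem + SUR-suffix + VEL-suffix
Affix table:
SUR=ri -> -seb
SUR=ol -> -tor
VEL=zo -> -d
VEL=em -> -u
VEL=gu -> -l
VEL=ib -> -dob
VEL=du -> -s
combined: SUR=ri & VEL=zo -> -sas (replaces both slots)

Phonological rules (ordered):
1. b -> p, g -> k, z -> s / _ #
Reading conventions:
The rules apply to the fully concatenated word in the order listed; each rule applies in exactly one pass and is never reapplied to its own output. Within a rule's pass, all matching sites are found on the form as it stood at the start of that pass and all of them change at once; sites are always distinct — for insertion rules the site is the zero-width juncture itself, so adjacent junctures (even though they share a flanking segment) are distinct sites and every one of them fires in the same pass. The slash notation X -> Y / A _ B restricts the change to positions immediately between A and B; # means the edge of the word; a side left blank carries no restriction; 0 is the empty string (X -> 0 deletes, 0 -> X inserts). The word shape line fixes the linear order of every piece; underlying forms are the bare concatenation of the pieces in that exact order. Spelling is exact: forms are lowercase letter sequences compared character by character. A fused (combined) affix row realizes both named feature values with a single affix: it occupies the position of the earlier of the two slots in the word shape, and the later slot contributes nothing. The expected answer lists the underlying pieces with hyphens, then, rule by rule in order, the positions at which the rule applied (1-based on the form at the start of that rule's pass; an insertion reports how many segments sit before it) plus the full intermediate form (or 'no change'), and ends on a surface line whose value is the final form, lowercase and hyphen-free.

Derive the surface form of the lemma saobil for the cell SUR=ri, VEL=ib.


underlying: saobil-seb-dob
1. b -> p, g -> k, z -> s / _ #: fires at position(s) 12: saobilsebdop
surface: saobilsebdop


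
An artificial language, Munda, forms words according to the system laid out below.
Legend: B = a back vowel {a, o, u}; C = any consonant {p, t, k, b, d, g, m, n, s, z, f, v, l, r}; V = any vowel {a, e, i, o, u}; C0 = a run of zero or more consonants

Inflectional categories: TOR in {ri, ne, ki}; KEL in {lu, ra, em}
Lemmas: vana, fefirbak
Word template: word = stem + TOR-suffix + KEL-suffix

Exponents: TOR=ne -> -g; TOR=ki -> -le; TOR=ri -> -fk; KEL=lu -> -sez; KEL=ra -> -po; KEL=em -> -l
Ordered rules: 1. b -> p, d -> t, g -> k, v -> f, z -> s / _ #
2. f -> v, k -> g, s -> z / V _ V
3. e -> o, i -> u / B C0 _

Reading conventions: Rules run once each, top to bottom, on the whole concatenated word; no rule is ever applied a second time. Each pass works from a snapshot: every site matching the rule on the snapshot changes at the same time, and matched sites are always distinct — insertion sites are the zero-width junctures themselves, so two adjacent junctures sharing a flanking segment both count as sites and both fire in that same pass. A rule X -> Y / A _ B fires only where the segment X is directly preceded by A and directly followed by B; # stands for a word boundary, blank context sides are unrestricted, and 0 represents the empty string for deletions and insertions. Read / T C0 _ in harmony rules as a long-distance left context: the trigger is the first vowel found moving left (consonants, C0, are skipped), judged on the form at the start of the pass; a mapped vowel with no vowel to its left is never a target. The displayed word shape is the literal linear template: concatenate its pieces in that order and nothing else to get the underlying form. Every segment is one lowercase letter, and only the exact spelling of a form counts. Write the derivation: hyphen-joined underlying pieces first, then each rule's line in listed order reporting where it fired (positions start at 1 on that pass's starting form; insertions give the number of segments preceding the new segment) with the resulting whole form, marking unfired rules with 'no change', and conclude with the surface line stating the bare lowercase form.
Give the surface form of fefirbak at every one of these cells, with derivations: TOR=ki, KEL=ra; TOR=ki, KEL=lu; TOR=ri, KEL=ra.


cell TOR=ki, KEL=ra:
underlying: fefirbak-le-po
1. b -> p, d -> t, g -> k, v -> f, z -> s / _ #: no change
2. f -> v, k -> g, s -> z / V _ V: fires at position(s) 3: fevirbaklepo
3. e -> o, i -> u / B C0 _: fires at position(s) 10: fevirbaklopo
surface: fevirbaklopo

cell TOR=ki, KEL=lu:
underlying: fefirbak-le-sez
1. b -> p, d -> t, g -> k, v -> f, z -> s / _ #: fires at position(s) 13: fefirbakleses
2. f -> v, k -> g, s -> z / V _ V: fires at position(s) 3, 11: fevirbaklezes
3. e -> o, i -> u / B C0 _: fires at position(s) 10: fevirbaklozes
surface: fevirbaklozes

cell TOR=ri, KEL=ra:
underlying: fefirbak-fk-po
1. b -> p, d -> t, g -> k, v -> f, z -> s / _ #: no change
2. f -> v, k -> g, s -> z / V _ V: fires at position(s) 3: fevirbakfkpo
3. e -> o, i -> u / B C0 _: no change
surface: fevirbakfkpo


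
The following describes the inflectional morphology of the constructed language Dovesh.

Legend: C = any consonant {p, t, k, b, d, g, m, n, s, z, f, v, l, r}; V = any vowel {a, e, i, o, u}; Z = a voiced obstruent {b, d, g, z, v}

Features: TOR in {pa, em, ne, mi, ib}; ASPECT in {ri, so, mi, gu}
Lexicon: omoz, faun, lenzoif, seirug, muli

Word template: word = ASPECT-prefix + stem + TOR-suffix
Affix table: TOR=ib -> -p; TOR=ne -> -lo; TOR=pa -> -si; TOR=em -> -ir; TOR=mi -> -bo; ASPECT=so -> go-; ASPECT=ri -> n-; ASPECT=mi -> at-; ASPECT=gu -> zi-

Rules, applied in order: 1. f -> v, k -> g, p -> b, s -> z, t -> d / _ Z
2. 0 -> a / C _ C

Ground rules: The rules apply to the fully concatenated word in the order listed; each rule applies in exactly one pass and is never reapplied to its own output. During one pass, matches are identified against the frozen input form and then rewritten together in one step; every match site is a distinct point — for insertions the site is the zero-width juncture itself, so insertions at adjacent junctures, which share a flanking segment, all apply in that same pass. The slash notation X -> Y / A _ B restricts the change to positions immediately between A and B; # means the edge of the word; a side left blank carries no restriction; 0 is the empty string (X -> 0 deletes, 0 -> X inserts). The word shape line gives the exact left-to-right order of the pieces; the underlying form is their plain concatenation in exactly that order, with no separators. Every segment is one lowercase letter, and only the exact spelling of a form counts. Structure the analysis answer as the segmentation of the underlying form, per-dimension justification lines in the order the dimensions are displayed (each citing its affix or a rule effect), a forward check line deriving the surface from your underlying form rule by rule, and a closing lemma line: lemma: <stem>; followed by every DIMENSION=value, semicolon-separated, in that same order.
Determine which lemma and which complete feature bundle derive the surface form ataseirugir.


underlying: at-seirug-ir
TOR=em - signalled by the affix -ir
ASPECT=mi - signalled by the affix at-
check: atseirugir -> atseirugir -> ataseirugir
lemma: seirug; TOR=em; ASPECT=mi


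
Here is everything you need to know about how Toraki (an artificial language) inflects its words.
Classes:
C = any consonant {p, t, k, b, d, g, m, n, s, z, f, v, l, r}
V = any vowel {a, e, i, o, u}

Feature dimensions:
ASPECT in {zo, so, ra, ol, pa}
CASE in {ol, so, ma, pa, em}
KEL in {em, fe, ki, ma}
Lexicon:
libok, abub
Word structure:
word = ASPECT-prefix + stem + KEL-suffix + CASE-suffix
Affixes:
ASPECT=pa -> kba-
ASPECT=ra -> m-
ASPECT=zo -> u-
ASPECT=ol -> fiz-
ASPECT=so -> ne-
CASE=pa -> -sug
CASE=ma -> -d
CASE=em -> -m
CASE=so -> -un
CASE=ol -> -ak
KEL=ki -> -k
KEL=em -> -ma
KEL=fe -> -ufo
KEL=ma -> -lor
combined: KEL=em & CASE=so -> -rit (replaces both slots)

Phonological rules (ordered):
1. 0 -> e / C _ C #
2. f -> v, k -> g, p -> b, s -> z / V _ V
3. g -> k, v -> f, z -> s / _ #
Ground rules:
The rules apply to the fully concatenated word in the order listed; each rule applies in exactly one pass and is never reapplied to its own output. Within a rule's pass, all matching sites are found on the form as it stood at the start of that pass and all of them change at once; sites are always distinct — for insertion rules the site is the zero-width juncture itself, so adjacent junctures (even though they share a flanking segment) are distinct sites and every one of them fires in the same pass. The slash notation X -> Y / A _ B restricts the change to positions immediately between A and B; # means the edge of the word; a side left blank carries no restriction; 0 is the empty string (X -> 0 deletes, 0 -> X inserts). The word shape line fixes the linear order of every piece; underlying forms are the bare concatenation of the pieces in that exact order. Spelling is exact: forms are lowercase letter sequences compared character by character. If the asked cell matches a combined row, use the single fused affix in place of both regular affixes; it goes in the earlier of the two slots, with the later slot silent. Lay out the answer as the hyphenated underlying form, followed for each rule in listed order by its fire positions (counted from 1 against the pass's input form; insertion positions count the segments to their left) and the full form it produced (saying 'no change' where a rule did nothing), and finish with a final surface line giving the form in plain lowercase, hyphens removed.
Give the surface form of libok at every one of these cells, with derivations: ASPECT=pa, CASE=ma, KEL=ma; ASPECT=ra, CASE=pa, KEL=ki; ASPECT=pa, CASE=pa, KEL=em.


cell ASPECT=pa, CASE=ma, KEL=ma:
underlying: kba-libok-lor-d
1. 0 -> e / C _ C #: inserts after position(s) 11: kbaliboklored
2. f -> v, k -> g, p -> b, s -> z / V _ V: no change
3. g -> k, v -> f, z -> s / _ #: no change
surface: kbaliboklored

cell ASPECT=ra, CASE=pa, KEL=ki:
underlying: m-libok-k-sug
1. 0 -> e / C _ C #: no change
2. f -> v, k -> g, p -> b, s -> z / V _ V: no change
3. g -> k, v -> f, z -> s / _ #: fires at position(s) 10: mlibokksuk
surface: mlibokksuk

cell ASPECT=pa, CASE=pa, KEL=em:
underlying: kba-libok-ma-sug
1. 0 -> e / C _ C #: no change
2. f -> v, k -> g, p -> b, s -> z / V _ V: fires at position(s) 11: kbalibokmazug
3. g -> k, v -> f, z -> s / _ #: fires at position(s) 13: kbalibokmazuk
surface: kbalibokmazuk


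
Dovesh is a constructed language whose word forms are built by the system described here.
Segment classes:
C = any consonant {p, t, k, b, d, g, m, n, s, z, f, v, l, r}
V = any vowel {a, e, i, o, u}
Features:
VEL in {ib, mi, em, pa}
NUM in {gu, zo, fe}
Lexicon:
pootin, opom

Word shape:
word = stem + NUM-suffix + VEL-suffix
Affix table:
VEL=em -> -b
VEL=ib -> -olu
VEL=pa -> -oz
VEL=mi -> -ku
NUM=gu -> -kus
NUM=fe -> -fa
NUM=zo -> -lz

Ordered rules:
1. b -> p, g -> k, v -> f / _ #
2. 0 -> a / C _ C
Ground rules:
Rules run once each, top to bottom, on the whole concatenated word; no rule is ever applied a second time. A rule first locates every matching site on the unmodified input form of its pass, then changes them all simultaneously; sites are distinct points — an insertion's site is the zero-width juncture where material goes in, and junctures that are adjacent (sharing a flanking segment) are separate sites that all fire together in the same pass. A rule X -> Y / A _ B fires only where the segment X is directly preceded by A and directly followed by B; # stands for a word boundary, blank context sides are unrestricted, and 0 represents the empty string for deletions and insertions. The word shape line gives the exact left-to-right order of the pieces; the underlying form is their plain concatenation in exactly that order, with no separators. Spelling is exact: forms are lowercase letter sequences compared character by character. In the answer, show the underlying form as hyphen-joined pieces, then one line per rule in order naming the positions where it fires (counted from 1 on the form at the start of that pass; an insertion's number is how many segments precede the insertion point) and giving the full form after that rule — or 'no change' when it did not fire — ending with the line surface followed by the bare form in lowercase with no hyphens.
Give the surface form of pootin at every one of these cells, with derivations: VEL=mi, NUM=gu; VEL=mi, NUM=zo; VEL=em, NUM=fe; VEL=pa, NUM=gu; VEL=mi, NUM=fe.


cell VEL=mi, NUM=gu:
underlying: pootin-kus-ku
1. b -> p, g -> k, v -> f / _ #: no change
2. 0 -> a / C _ C: inserts after position(s) 6, 9: pootinakusaku
surface: pootinakusaku

cell VEL=mi, NUM=zo:
underlying: pootin-lz-ku
1. b -> p, g -> k, v -> f / _ #: no change
2. 0 -> a / C _ C: inserts after position(s) 6, 7, 8: pootinalazaku
surface: pootinalazaku

cell VEL=em, NUM=fe:
underlying: pootin-fa-b
1. b -> p, g -> k, v -> f / _ #: fires at position(s) 9: pootinfap
2. 0 -> a / C _ C: inserts after position(s) 6: pootinafap
surface: pootinafap

cell VEL=pa, NUM=gu:
underlying: pootin-kus-oz
1. b -> p, g -> k, v -> f / _ #: no change
2. 0 -> a / C _ C: inserts after position(s) 6: pootinakusoz
surface: pootinakusoz

cell VEL=mi, NUM=fe:
underlying: pootin-fa-ku
1. b -> p, g -> k, v -> f / _ #: no change
2. 0 -> a / C _ C: inserts after position(s) 6: pootinafaku
surface: pootinafaku


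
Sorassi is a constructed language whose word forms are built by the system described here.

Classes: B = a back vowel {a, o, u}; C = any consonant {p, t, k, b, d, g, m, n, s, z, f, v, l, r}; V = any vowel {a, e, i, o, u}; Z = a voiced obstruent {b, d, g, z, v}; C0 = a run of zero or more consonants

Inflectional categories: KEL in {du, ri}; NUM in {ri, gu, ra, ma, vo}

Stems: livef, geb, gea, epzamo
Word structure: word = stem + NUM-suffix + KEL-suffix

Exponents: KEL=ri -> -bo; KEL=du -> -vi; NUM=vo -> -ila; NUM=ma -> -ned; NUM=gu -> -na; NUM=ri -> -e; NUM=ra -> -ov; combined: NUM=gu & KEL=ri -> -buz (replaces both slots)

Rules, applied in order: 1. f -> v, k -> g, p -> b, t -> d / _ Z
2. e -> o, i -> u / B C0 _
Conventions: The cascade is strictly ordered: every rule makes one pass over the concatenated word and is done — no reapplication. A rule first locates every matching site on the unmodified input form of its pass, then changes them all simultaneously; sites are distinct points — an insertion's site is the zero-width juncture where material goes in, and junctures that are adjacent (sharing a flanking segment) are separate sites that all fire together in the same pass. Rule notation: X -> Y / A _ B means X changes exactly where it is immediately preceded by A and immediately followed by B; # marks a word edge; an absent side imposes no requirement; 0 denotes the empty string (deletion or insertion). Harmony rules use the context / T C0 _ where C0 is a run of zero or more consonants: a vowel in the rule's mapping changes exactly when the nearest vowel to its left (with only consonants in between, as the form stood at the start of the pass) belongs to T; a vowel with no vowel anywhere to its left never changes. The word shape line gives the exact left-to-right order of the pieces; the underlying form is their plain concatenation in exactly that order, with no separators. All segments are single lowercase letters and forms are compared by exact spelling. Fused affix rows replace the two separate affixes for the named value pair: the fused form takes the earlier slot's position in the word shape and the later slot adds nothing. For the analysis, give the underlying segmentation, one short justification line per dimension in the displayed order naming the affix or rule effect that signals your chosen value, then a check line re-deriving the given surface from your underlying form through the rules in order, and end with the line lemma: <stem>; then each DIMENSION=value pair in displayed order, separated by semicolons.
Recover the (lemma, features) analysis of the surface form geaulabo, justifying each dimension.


underlying: gea-ila-bo
KEL=ri - signalled by the affix -bo
NUM=vo - signalled by the affix -ila
check: geailabo -> geailabo -> geaulabo
lemma: gea; KEL=ri; NUM=vo


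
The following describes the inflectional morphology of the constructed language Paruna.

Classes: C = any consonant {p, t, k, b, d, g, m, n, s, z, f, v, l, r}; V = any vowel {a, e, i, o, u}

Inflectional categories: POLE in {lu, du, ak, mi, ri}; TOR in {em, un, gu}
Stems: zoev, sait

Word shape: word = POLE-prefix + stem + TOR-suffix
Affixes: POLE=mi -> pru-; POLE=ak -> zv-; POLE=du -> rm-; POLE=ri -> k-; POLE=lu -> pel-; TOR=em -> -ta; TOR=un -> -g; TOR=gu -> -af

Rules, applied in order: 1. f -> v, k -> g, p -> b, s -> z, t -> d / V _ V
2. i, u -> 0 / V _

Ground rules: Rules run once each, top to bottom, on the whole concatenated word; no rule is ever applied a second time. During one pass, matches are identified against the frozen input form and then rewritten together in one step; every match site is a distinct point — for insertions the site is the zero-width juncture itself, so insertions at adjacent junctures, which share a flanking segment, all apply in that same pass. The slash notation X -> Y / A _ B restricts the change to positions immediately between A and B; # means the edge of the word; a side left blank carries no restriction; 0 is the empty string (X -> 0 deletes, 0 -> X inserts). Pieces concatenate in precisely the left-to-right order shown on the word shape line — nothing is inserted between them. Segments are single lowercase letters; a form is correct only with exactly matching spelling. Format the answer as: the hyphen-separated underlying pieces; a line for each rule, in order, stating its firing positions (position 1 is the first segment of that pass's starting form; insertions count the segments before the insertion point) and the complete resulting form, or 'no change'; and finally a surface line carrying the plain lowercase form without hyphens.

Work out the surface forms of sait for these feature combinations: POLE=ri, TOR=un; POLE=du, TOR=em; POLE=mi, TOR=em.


cell POLE=ri, TOR=un:
underlying: k-sait-g
1. f -> v, k -> g, p -> b, s -> z, t -> d / V _ V: no change
2. i, u -> 0 / V _: fires at position(s) 4: ksatg
surface: ksatg

cell POLE=du, TOR=em:
underlying: rm-sait-ta
1. f -> v, k -> g, p -> b, s -> z, t -> d / V _ V: no change
2. i, u -> 0 / V _: fires at position(s) 5: rmsatta
surface: rmsatta

cell POLE=mi, TOR=em:
underlying: pru-sait-ta
1. f -> v, k -> g, p -> b, s -> z, t -> d / V _ V: fires at position(s) 4: pruzaitta
2. i, u -> 0 / V _: fires at position(s) 6: pruzatta
surface: pruzatta


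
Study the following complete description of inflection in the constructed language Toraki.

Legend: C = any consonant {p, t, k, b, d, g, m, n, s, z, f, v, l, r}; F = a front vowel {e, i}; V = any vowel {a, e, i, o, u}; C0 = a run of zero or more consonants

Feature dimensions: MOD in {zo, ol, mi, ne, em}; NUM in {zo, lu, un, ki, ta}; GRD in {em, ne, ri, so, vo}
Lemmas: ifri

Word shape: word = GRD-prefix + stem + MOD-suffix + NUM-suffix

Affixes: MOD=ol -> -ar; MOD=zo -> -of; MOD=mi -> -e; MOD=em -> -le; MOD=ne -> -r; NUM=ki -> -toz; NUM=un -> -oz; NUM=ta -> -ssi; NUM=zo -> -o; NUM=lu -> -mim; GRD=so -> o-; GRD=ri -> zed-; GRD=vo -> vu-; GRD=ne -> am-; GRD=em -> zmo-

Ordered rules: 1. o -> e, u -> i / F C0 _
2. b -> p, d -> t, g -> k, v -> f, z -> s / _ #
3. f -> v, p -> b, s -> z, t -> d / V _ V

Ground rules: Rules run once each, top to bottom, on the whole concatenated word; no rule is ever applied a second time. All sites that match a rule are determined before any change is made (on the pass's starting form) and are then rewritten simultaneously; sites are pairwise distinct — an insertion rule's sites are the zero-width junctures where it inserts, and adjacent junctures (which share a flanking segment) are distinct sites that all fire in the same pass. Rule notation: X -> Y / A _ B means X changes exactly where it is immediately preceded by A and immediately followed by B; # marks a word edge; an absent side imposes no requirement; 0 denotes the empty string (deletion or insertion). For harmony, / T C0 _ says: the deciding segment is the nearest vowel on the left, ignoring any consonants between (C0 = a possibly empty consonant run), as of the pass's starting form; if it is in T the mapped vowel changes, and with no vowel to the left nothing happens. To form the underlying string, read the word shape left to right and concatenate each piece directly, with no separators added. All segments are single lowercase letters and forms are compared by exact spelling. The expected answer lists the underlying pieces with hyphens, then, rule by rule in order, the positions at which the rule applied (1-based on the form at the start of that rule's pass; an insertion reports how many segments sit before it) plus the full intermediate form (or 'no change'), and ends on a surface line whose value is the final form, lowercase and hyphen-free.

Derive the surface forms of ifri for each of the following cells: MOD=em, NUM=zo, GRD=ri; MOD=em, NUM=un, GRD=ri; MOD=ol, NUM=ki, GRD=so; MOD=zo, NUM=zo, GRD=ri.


cell MOD=em, NUM=zo, GRD=ri:
underlying: zed-ifri-le-o
1. o -> e, u -> i / F C0 _: fires at position(s) 10: zedifrilee
2. b -> p, d -> t, g -> k, v -> f, z -> s / _ #: no change
3. f -> v, p -> b, s -> z, t -> d / V _ V: no change
surface: zedifrilee

cell MOD=em, NUM=un, GRD=ri:
underlying: zed-ifri-le-oz
1. o -> e, u -> i / F C0 _: fires at position(s) 10: zedifrileez
2. b -> p, d -> t, g -> k, v -> f, z -> s / _ #: fires at position(s) 11: zedifrilees
3. f -> v, p -> b, s -> z, t -> d / V _ V: no change
surface: zedifrilees

cell MOD=ol, NUM=ki, GRD=so:
underlying: o-ifri-ar-toz
1. o -> e, u -> i / F C0 _: no change
2. b -> p, d -> t, g -> k, v -> f, z -> s / _ #: fires at position(s) 10: oifriartos
3. f -> v, p -> b, s -> z, t -> d / V _ V: no change
surface: oifriartos

cell MOD=zo, NUM=zo, GRD=ri:
underlying: zed-ifri-of-o
1. o -> e, u -> i / F C0 _: fires at position(s) 8: zedifriefo
2. b -> p, d -> t, g -> k, v -> f, z -> s / _ #: no change
3. f -> v, p -> b, s -> z, t -> d / V _ V: fires at position(s) 9: zedifrievo
surface: zedifrievo
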